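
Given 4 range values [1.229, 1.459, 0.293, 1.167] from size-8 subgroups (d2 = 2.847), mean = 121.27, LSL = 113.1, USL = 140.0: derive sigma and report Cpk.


R_bar = (1.229 + 1.459 + 0.293 + 1.167) / 4 = 1.037
sigma = R_bar / d2 = 1.037 / 2.847 = 0.36424306
Cp = (USL - LSL)/(6*sigma) = (140.0 - 113.1)/(6*0.36424306) = 12.3086
Cpu = (140.0 - 121.27)/(3*0.36424306) = 17.1406
Cpl = (121.27 - 113.1)/(3*0.36424306) = 7.4767
Cpk = min(Cpu, Cpl) = 7.4767

7.4767


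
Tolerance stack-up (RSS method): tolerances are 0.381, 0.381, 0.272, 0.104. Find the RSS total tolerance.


RSS = sqrt(0.381^2 + 0.381^2 + 0.272^2 + 0.104^2)
= sqrt(0.375122)
= 0.6125

0.6125


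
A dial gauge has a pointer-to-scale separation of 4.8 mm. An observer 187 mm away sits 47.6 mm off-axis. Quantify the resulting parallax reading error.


error = h * offset / d
= 4.8 * 47.6 / 187
= 1.2218

1.2218


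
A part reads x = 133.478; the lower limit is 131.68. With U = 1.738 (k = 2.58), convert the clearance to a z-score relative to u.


u = U / k = 1.738 / 2.58 = 0.67364341
margin = |LSL - x| = |131.68 - 133.478| = 1.798
z = margin / u = 1.798 / 0.67364341
z = 2.6691

2.6691


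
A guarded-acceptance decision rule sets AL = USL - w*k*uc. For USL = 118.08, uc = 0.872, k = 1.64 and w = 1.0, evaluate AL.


U = k * uc = 1.64 * 0.872 = 1.43008
guard band g = w * U = 1.0 * 1.43008 = 1.43008
AL = USL - g = 118.08 - 1.43008
AL = 116.6499

116.6499


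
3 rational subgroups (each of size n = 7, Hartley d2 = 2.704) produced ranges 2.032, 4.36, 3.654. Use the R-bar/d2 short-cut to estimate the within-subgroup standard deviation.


R_bar = (2.032 + 4.36 + 3.654) / 3
R_bar = 10.046 / 3 = 3.3486667
sigma_hat = R_bar / d2 = 3.3486667 / 2.704 = 1.2384

1.2384


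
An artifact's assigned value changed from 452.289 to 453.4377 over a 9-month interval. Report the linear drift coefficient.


rate = (v2 - v1) / months
= (453.4377 - 452.289) / 9
= 1.1487 / 9
= 0.1276

0.1276


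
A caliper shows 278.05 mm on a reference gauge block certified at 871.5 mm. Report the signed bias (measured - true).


Systematic error = measured - true
= 278.05 - 871.5
= -593.4500

-593.4500


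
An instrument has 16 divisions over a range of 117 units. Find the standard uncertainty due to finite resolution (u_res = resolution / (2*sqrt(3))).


resolution = range / divisions
resolution = 117 / 16 = 7.3125
u_res = resolution / (2*sqrt(3))
u_res = 7.3125 / 3.4641016
u_res = 2.1109

2.1109


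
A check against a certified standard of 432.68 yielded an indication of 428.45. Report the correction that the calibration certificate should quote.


Correction = standard - reading
= 432.68 - 428.45
= 4.2300

4.2300


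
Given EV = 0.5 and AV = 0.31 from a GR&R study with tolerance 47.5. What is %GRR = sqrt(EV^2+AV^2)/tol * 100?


GRR = sqrt(EV^2 + AV^2) = sqrt(0.5^2 + 0.31^2) = 0.58830264
%GRR = GRR / tol * 100 = 0.58830264 / 47.5 * 100
%GRR = 1.2385

1.2385


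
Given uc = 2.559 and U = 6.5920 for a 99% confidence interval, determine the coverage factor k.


k = U / uc
k = 6.5920 / 2.559
k = 2.576

2.576


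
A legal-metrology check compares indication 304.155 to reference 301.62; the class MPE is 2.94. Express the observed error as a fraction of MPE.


e = indication - reference = 304.155 - 301.62 = 2.5350
|e| = 2.5350
ratio = |e| / MPE = 2.5350 / 2.94
ratio = 0.8622

0.8622


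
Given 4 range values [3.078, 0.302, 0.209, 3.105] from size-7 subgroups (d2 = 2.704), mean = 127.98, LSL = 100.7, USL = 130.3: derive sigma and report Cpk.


R_bar = (3.078 + 0.302 + 0.209 + 3.105) / 4 = 1.6735
sigma = R_bar / d2 = 1.6735 / 2.704 = 0.61889793
Cp = (USL - LSL)/(6*sigma) = (130.3 - 100.7)/(6*0.61889793) = 7.9712
Cpu = (130.3 - 127.98)/(3*0.61889793) = 1.2495
Cpl = (127.98 - 100.7)/(3*0.61889793) = 14.6928
Cpk = min(Cpu, Cpl) = 1.2495

1.2495


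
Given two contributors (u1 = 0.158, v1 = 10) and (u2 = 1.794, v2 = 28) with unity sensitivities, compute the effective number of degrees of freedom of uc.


uc = sqrt(u1^2 + u2^2) = sqrt(0.158^2 + 1.794^2) = 1.8009442
v_eff = uc^4 / (u1^4/v1 + u2^4/v2)
= 1.8009442^4 / (0.158^4/10 + 1.794^4/28)
= 10.519644 / 0.37000269
v_eff = 28.4313

28.4313


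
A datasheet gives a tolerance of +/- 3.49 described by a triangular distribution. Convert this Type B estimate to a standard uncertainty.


u_B = half_width / sqrt(6)
u_B = 3.49 / 2.4494897
u_B = 1.4248

1.4248


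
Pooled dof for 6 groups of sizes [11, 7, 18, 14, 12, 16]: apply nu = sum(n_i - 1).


nu = sum_i (n_i - 1)
nu = ((11 - 1) + (7 - 1) + (18 - 1) + (14 - 1) + (12 - 1) + (16 - 1))
nu = 10 + 6 + 17 + 13 + 11 + 15
nu = 72

72


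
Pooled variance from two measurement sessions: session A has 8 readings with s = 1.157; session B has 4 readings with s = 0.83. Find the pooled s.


s_p = sqrt(((n1-1)*s1^2 + (n2-1)*s2^2) / (n1+n2-2))
numerator = (8-1)*1.157^2 + (4-1)*0.83^2 = 9.370543 + 2.0667 = 11.437243
denominator = 8 + 4 - 2 = 10
s_p^2 = 11.437243 / 10 = 1.1437243
s_p = sqrt(1.1437243) = 1.0695

1.0695


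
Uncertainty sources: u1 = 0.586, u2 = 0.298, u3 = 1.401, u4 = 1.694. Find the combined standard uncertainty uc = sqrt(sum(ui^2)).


uc = sqrt(0.586^2 + 0.298^2 + 1.401^2 + 1.694^2)
uc = sqrt(5.264637)
uc = 2.2945

2.2945


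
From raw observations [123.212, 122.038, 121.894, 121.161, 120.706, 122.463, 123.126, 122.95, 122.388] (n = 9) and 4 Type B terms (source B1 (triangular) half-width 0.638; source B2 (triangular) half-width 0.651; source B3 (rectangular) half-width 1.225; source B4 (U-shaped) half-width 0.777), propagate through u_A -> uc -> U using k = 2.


mean = (123.212 + 122.038 + 121.894 + 121.161 + 120.706 + 122.463 + 123.126 + 122.95 + 122.388) / 9 = 122.2153333
s = sqrt(sum((x - mean)^2)/(n-1)) = 0.86443291
u_A = s / sqrt(n) = 0.86443291 / sqrt(9) = 0.2881443
u_B1 = 0.638 / sqrt(6) = 0.26046241
u_B2 = 0.651 / sqrt(6) = 0.26576964
u_B3 = 1.225 / sqrt(3) = 0.70725408
u_B4 = 0.777 / sqrt(2) = 0.54942197
uc = sqrt(0.2881443^2 + 0.26046241^2 + 0.26576964^2 + 0.70725408^2 + 0.54942197^2) = 1.0117184
U = k * uc = 2 * 1.0117184
U = 2.0234

2.0234


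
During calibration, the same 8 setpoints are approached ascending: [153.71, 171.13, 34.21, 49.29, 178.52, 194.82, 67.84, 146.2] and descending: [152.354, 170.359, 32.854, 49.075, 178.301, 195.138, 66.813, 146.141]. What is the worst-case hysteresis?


|153.71 - 152.354| = 1.3560
|171.13 - 170.359| = 0.7710
|34.21 - 32.854| = 1.3560
|49.29 - 49.075| = 0.2150
|178.52 - 178.301| = 0.2190
|194.82 - 195.138| = 0.3180
|67.84 - 66.813| = 1.0270
|146.2 - 146.141| = 0.0590
hysteresis = max(diffs) = 1.3560

1.3560


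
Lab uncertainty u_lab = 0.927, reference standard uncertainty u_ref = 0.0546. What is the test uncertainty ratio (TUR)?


TUR = u_lab / u_ref
= 0.927 / 0.0546
= 16.9780

16.9780


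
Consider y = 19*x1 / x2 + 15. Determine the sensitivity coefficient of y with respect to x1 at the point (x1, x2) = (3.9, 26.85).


y = 19*x1 / x2 + 15
dy/dx1 = 19/x2
Evaluate at x2 = 26.85: c1 = 19 / 26.85
c1 = 0.7076

0.7076


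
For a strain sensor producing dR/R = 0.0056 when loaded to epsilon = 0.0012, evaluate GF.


GF = (dR/R) / epsilon
= 0.0056 / 0.0012
= 4.6667

4.6667


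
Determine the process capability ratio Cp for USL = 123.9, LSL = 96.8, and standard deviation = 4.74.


Cp = (USL - LSL) / (6 * sigma)
= (123.9 - 96.8) / (6 * 4.74)
= 27.1000 / 28.4400
= 0.9529

0.9529


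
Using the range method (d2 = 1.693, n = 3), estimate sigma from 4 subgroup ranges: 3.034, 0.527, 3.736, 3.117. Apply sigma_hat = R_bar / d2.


R_bar = (3.034 + 0.527 + 3.736 + 3.117) / 4
R_bar = 10.414 / 4 = 2.6035
sigma_hat = R_bar / d2 = 2.6035 / 1.693 = 1.5378

1.5378


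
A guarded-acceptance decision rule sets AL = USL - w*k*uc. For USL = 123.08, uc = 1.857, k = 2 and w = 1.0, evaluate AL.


U = k * uc = 2 * 1.857 = 3.714
guard band g = w * U = 1.0 * 3.714 = 3.714
AL = USL - g = 123.08 - 3.714
AL = 119.3660

119.3660


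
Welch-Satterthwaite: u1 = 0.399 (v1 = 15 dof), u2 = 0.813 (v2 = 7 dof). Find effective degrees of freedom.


uc = sqrt(u1^2 + u2^2) = sqrt(0.399^2 + 0.813^2) = 0.90563238
v_eff = uc^4 / (u1^4/v1 + u2^4/v2)
= 0.90563238^4 / (0.399^4/15 + 0.813^4/7)
= 0.67267884 / 0.064101095
v_eff = 10.4940

10.4940


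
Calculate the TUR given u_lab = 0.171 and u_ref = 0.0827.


TUR = u_lab / u_ref
= 0.171 / 0.0827
= 2.0677

2.0677


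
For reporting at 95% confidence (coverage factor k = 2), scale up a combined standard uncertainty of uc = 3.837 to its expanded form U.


U = k * uc
U = 2 * 3.837
U = 7.6740

7.6740


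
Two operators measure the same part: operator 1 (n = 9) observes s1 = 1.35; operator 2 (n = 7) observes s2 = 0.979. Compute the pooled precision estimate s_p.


s_p = sqrt(((n1-1)*s1^2 + (n2-1)*s2^2) / (n1+n2-2))
numerator = (9-1)*1.35^2 + (7-1)*0.979^2 = 14.58 + 5.750646 = 20.330646
denominator = 9 + 7 - 2 = 14
s_p^2 = 20.330646 / 14 = 1.452189
s_p = sqrt(1.452189) = 1.2051

1.2051


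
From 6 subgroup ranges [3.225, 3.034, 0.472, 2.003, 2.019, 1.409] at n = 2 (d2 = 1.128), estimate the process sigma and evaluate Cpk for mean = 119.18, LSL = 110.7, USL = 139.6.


R_bar = (3.225 + 3.034 + 0.472 + 2.003 + 2.019 + 1.409) / 6 = 2.027
sigma = R_bar / d2 = 2.027 / 1.128 = 1.7969858
Cp = (USL - LSL)/(6*sigma) = (139.6 - 110.7)/(6*1.7969858) = 2.6804
Cpu = (139.6 - 119.18)/(3*1.7969858) = 3.7878
Cpl = (119.18 - 110.7)/(3*1.7969858) = 1.5730
Cpk = min(Cpu, Cpl) = 1.5730

1.5730


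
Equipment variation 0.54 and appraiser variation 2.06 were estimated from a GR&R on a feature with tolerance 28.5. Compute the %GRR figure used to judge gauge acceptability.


GRR = sqrt(EV^2 + AV^2) = sqrt(0.54^2 + 2.06^2) = 2.1296009
%GRR = GRR / tol * 100 = 2.1296009 / 28.5 * 100
%GRR = 7.4723

7.4723


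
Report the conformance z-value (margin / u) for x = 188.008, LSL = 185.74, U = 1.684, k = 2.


u = U / k = 1.684 / 2 = 0.842
margin = |LSL - x| = |185.74 - 188.008| = 2.268
z = margin / u = 2.268 / 0.842
z = 2.6936

2.6936


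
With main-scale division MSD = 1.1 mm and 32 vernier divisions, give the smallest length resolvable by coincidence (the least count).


LC = MSD / n_div
= 1.1 / 32
= 0.0344

0.0344


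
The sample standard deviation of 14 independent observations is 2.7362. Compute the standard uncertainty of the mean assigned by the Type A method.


u_A = s / sqrt(n)
u_A = 2.7362 / sqrt(14)
u_A = 2.7362 / 3.7416574
u_A = 0.7313

0.7313


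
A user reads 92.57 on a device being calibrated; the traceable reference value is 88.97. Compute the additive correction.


Correction = standard - reading
= 88.97 - 92.57
= -3.6000

-3.6000


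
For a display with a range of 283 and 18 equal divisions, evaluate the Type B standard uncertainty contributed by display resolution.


resolution = range / divisions
resolution = 283 / 18 = 15.722222
u_res = resolution / (2*sqrt(3))
u_res = 15.722222 / 3.4641016
u_res = 4.5386

4.5386


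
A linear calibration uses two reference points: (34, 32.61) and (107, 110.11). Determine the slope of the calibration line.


slope = (y2 - y1) / (x2 - x1)
= (110.11 - 32.61) / (107 - 34)
= 77.5000 / 73
= 1.0616

1.0616


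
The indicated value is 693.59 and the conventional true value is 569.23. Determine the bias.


Systematic error = measured - true
= 693.59 - 569.23
= 124.3600

124.3600


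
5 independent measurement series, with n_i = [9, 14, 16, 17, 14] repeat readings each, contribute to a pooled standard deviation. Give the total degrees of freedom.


nu = sum_i (n_i - 1)
nu = ((9 - 1) + (14 - 1) + (16 - 1) + (17 - 1) + (14 - 1))
nu = 8 + 13 + 15 + 16 + 13
nu = 65

65


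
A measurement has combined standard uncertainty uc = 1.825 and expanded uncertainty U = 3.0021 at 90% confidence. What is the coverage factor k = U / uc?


k = U / uc
k = 3.0021 / 1.825
k = 1.645

1.645


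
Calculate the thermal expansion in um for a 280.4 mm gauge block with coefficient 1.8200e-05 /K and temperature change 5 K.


dL = L * alpha * dT
= 280.4 * 1.8200e-05 * 5
= 0.0255164 mm
dL_um = 0.0255164 * 1000 = 25.5164 um

25.5164


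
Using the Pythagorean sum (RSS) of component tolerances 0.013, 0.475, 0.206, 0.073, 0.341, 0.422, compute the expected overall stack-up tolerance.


RSS = sqrt(0.013^2 + 0.475^2 + 0.206^2 + 0.073^2 + 0.341^2 + 0.422^2)
= sqrt(0.567924)
= 0.7536

0.7536


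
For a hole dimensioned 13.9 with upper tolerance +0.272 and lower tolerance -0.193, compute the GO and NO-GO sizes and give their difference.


GO = nominal - lower_tol (smallest hole = maximum material condition)
GO = 13.9 - 0.193 = 13.707
NO-GO = nominal + upper_tol (largest hole = least material condition)
NO-GO = 13.9 + 0.272 = 14.172
spread = NO-GO - GO = 14.172 - 13.707 = 0.4650

0.4650


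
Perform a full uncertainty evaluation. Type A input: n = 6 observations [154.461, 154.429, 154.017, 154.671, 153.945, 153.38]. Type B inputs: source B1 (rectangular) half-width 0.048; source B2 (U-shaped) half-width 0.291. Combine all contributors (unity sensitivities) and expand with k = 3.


mean = (154.461 + 154.429 + 154.017 + 154.671 + 153.945 + 153.38) / 6 = 154.1505
s = sqrt(sum((x - mean)^2)/(n-1)) = 0.46874631
u_A = s / sqrt(n) = 0.46874631 / sqrt(6) = 0.19136488
u_B1 = 0.048 / sqrt(3) = 0.027712813
u_B2 = 0.291 / sqrt(2) = 0.20576807
uc = sqrt(0.19136488^2 + 0.027712813^2 + 0.20576807^2) = 0.28236327
U = k * uc = 3 * 0.28236327
U = 0.8471

0.8471


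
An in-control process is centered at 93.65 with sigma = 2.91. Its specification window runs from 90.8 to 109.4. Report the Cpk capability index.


Cpu = (USL - mean) / (3*sigma) = (109.4 - 93.65) / (3*2.91) = 1.8041
Cpl = (mean - LSL) / (3*sigma) = (93.65 - 90.8) / (3*2.91) = 0.3265
Cpk = min(Cpu, Cpl) = 0.3265

0.3265


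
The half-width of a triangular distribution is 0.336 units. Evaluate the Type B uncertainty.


u_B = half_width / sqrt(6)
u_B = 0.336 / 2.4494897
u_B = 0.1372

0.1372


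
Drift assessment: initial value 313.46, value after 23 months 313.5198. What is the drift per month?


rate = (v2 - v1) / months
= (313.5198 - 313.46) / 23
= 0.0598 / 23
= 0.0026

0.0026


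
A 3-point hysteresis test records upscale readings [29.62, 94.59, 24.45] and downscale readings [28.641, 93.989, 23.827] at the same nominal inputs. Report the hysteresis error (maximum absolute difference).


|29.62 - 28.641| = 0.9790
|94.59 - 93.989| = 0.6010
|24.45 - 23.827| = 0.6230
hysteresis = max(diffs) = 0.9790

0.9790


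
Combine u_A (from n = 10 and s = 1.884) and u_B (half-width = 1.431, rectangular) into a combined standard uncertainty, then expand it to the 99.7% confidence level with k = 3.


u_A = s / sqrt(n) = 1.884 / sqrt(10) = 0.59577311
u_B = half_width / sqrt(3) = 1.431 / sqrt(3) = 0.82618824
uc = sqrt(u_A^2 + u_B^2) = sqrt(0.59577311^2 + 0.82618824^2) = 1.0185934
U = k * uc = 3 * 1.0185934
U = 3.0558

3.0558


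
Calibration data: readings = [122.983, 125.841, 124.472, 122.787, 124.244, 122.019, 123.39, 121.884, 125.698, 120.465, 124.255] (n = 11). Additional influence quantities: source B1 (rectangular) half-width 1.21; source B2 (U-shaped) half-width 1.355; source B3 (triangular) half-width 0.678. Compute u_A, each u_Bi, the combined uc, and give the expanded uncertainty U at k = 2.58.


mean = (122.983 + 125.841 + 124.472 + 122.787 + 124.244 + 122.019 + 123.39 + 121.884 + 125.698 + 120.465 + 124.255) / 11 = 123.458
s = sqrt(sum((x - mean)^2)/(n-1)) = 1.6481573
u_A = s / sqrt(n) = 1.6481573 / sqrt(11) = 0.49693812
u_B1 = 1.21 / sqrt(3) = 0.69859383
u_B2 = 1.355 / sqrt(2) = 0.95812969
u_B3 = 0.678 / sqrt(6) = 0.27679234
uc = sqrt(0.49693812^2 + 0.69859383^2 + 0.95812969^2 + 0.27679234^2) = 1.3151454
U = k * uc = 2.58 * 1.3151454
U = 3.3931

3.3931


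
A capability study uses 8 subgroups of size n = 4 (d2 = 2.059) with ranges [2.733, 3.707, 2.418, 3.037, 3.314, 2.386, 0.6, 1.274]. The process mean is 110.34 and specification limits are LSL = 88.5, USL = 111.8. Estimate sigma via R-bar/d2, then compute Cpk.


R_bar = (2.733 + 3.707 + 2.418 + 3.037 + 3.314 + 2.386 + 0.6 + 1.274) / 8 = 2.433625
sigma = R_bar / d2 = 2.433625 / 2.059 = 1.1819451
Cp = (USL - LSL)/(6*sigma) = (111.8 - 88.5)/(6*1.1819451) = 3.2855
Cpu = (111.8 - 110.34)/(3*1.1819451) = 0.4118
Cpl = (110.34 - 88.5)/(3*1.1819451) = 6.1593
Cpk = min(Cpu, Cpl) = 0.4118

0.4118


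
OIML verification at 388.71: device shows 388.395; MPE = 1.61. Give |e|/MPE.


e = indication - reference = 388.395 - 388.71 = -0.3150
|e| = 0.3150
ratio = |e| / MPE = 0.3150 / 1.61
ratio = 0.1957

0.1957


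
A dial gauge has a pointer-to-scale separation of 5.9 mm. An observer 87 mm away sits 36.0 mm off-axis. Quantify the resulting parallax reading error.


error = h * offset / d
= 5.9 * 36.0 / 87
= 2.4414

2.4414


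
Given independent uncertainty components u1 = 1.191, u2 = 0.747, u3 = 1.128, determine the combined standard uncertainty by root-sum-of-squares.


uc = sqrt(1.191^2 + 0.747^2 + 1.128^2)
uc = sqrt(3.248874)
uc = 1.8025

1.8025


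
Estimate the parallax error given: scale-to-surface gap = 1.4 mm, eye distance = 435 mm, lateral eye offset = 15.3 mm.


error = h * offset / d
= 1.4 * 15.3 / 435
= 0.0492

0.0492


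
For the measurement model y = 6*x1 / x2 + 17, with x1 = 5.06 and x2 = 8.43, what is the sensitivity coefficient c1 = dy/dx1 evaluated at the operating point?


y = 6*x1 / x2 + 17
dy/dx1 = 6/x2
Evaluate at x2 = 8.43: c1 = 6 / 8.43
c1 = 0.7117

0.7117


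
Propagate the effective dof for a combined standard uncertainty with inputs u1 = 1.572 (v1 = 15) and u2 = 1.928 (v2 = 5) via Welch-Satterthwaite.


uc = sqrt(u1^2 + u2^2) = sqrt(1.572^2 + 1.928^2) = 2.4876431
v_eff = uc^4 / (u1^4/v1 + u2^4/v2)
= 2.4876431^4 / (1.572^4/15 + 1.928^4/5)
= 38.295901 / 3.1706081
v_eff = 12.0784

12.0784


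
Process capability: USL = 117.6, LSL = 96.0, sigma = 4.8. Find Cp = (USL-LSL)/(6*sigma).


Cp = (USL - LSL) / (6 * sigma)
= (117.6 - 96.0) / (6 * 4.8)
= 21.6000 / 28.8000
= 0.7500

0.7500


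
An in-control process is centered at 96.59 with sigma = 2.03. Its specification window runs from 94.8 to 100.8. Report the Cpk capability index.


Cpu = (USL - mean) / (3*sigma) = (100.8 - 96.59) / (3*2.03) = 0.6913
Cpl = (mean - LSL) / (3*sigma) = (96.59 - 94.8) / (3*2.03) = 0.2939
Cpk = min(Cpu, Cpl) = 0.2939

0.2939


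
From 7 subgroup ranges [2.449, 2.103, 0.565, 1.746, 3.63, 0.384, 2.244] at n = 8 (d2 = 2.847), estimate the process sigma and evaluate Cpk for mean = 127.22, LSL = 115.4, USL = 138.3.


R_bar = (2.449 + 2.103 + 0.565 + 1.746 + 3.63 + 0.384 + 2.244) / 7 = 1.8744286
sigma = R_bar / d2 = 1.8744286 / 2.847 = 0.65838728
Cp = (USL - LSL)/(6*sigma) = (138.3 - 115.4)/(6*0.65838728) = 5.7970
Cpu = (138.3 - 127.22)/(3*0.65838728) = 5.6097
Cpl = (127.22 - 115.4)/(3*0.65838728) = 5.9843
Cpk = min(Cpu, Cpl) = 5.6097

5.6097


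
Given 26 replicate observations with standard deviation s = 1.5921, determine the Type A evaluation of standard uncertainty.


u_A = s / sqrt(n)
u_A = 1.5921 / sqrt(26)
u_A = 1.5921 / 5.0990195
u_A = 0.3122

0.3122


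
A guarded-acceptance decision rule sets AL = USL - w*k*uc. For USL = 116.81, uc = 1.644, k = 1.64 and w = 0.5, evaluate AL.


U = k * uc = 1.64 * 1.644 = 2.69616
guard band g = w * U = 0.5 * 2.69616 = 1.34808
AL = USL - g = 116.81 - 1.34808
AL = 115.4619

115.4619


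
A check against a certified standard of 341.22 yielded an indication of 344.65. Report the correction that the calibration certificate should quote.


Correction = standard - reading
= 341.22 - 344.65
= -3.4300

-3.4300


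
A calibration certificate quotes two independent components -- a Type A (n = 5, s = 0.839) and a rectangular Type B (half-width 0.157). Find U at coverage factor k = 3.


u_A = s / sqrt(n) = 0.839 / sqrt(5) = 0.37521221
u_B = half_width / sqrt(3) = 0.157 / sqrt(3) = 0.090643992
uc = sqrt(u_A^2 + u_B^2) = sqrt(0.37521221^2 + 0.090643992^2) = 0.38600588
U = k * uc = 3 * 0.38600588
U = 1.1580

1.1580


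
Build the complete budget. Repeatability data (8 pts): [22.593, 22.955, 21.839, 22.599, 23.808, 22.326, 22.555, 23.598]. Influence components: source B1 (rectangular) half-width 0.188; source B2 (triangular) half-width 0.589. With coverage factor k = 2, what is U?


mean = (22.593 + 22.955 + 21.839 + 22.599 + 23.808 + 22.326 + 22.555 + 23.598) / 8 = 22.784125
s = sqrt(sum((x - mean)^2)/(n-1)) = 0.65097168
u_A = s / sqrt(n) = 0.65097168 / sqrt(8) = 0.23015324
u_B1 = 0.188 / sqrt(3) = 0.10854185
u_B2 = 0.589 / sqrt(6) = 0.24045824
uc = sqrt(0.23015324^2 + 0.10854185^2 + 0.24045824^2) = 0.35010286
U = k * uc = 2 * 0.35010286
U = 0.7002

0.7002


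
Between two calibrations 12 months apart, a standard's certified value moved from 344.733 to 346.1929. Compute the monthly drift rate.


rate = (v2 - v1) / months
= (346.1929 - 344.733) / 12
= 1.4599 / 12
= 0.1217

0.1217


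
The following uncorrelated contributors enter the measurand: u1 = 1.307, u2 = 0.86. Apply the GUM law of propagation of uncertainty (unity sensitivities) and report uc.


uc = sqrt(1.307^2 + 0.86^2)
uc = sqrt(2.447849)
uc = 1.5646

1.5646


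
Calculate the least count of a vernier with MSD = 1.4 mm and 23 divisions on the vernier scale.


LC = MSD / n_div
= 1.4 / 23
= 0.0609

0.0609


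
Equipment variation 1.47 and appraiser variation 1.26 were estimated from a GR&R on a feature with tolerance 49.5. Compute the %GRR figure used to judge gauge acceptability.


GRR = sqrt(EV^2 + AV^2) = sqrt(1.47^2 + 1.26^2) = 1.9361043
%GRR = GRR / tol * 100 = 1.9361043 / 49.5 * 100
%GRR = 3.9113

3.9113


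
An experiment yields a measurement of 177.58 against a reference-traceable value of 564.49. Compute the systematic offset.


Systematic error = measured - true
= 177.58 - 564.49
= -386.9100

-386.9100


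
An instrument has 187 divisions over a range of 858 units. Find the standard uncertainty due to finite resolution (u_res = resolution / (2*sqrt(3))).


resolution = range / divisions
resolution = 858 / 187 = 4.5882353
u_res = resolution / (2*sqrt(3))
u_res = 4.5882353 / 3.4641016
u_res = 1.3245

1.3245


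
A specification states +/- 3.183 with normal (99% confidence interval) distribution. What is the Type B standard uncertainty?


u_B = half_width / 2.576
u_B = 3.183 / 2.576
u_B = 1.2356

1.2356


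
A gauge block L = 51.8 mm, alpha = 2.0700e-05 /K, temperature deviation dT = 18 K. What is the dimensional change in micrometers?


dL = L * alpha * dT
= 51.8 * 2.0700e-05 * 18
= 0.0193007 mm
dL_um = 0.0193007 * 1000 = 19.3007 um

19.3007


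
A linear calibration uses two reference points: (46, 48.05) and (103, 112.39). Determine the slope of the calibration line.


slope = (y2 - y1) / (x2 - x1)
= (112.39 - 48.05) / (103 - 46)
= 64.3400 / 57
= 1.1288

1.1288


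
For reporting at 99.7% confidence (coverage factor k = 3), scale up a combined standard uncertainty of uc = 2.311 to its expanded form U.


U = k * uc
U = 3 * 2.311
U = 6.9330

6.9330


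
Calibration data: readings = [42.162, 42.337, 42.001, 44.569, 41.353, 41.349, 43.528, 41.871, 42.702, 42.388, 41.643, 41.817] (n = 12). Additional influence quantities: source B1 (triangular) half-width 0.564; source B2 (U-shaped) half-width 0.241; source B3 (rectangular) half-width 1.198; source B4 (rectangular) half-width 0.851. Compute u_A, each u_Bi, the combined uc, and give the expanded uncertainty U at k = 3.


mean = (42.162 + 42.337 + 42.001 + 44.569 + 41.353 + 41.349 + 43.528 + 41.871 + 42.702 + 42.388 + 41.643 + 41.817) / 12 = 42.31
s = sqrt(sum((x - mean)^2)/(n-1)) = 0.93344406
u_A = s / sqrt(n) = 0.93344406 / sqrt(12) = 0.26946209
u_B1 = 0.564 / sqrt(6) = 0.23025204
u_B2 = 0.241 / sqrt(2) = 0.17041273
u_B3 = 1.198 / sqrt(3) = 0.69166562
u_B4 = 0.851 / sqrt(3) = 0.49132508
uc = sqrt(0.26946209^2 + 0.23025204^2 + 0.17041273^2 + 0.69166562^2 + 0.49132508^2) = 0.93512993
U = k * uc = 3 * 0.93512993
U = 2.8054

2.8054


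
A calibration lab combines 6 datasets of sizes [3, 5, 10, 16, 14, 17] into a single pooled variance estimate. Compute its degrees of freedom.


nu = sum_i (n_i - 1)
nu = ((3 - 1) + (5 - 1) + (10 - 1) + (16 - 1) + (14 - 1) + (17 - 1))
nu = 2 + 4 + 9 + 15 + 13 + 16
nu = 59

59


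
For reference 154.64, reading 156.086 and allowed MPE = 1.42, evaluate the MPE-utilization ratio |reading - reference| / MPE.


e = indication - reference = 156.086 - 154.64 = 1.4460
|e| = 1.4460
ratio = |e| / MPE = 1.4460 / 1.42
ratio = 1.0183

1.0183


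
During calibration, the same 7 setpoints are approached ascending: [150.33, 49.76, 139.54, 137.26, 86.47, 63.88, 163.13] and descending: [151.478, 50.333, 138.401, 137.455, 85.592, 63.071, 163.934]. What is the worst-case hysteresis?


|150.33 - 151.478| = 1.1480
|49.76 - 50.333| = 0.5730
|139.54 - 138.401| = 1.1390
|137.26 - 137.455| = 0.1950
|86.47 - 85.592| = 0.8780
|63.88 - 63.071| = 0.8090
|163.13 - 163.934| = 0.8040
hysteresis = max(diffs) = 1.1480

1.1480


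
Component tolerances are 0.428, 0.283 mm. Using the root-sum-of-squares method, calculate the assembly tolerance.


RSS = sqrt(0.428^2 + 0.283^2)
= sqrt(0.263273)
= 0.5131

0.5131


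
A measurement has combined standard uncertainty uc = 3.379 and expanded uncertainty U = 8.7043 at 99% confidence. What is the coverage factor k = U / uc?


k = U / uc
k = 8.7043 / 3.379
k = 2.576

2.576


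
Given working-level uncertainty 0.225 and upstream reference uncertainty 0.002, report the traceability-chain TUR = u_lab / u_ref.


TUR = u_lab / u_ref
= 0.225 / 0.002
= 112.5000

112.5000


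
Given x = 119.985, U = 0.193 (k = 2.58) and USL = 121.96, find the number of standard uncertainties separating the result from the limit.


u = U / k = 0.193 / 2.58 = 0.074806202
margin = |USL - x| = |121.96 - 119.985| = 1.975
z = margin / u = 1.975 / 0.074806202
z = 26.4016

26.4016


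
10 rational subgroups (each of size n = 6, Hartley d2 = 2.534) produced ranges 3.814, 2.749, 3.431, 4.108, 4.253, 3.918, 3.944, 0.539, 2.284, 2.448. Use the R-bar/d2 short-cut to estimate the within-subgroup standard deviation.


R_bar = (3.814 + 2.749 + 3.431 + 4.108 + 4.253 + 3.918 + 3.944 + 0.539 + 2.284 + 2.448) / 10
R_bar = 31.488 / 10 = 3.1488
sigma_hat = R_bar / d2 = 3.1488 / 2.534 = 1.2426

1.2426


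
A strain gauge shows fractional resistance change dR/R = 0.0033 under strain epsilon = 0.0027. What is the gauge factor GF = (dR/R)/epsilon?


GF = (dR/R) / epsilon
= 0.0033 / 0.0027
= 1.2222

1.2222


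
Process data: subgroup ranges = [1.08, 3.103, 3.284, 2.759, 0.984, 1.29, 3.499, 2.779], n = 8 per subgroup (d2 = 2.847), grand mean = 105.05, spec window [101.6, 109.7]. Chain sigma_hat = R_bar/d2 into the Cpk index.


R_bar = (1.08 + 3.103 + 3.284 + 2.759 + 0.984 + 1.29 + 3.499 + 2.779) / 8 = 2.34725
sigma = R_bar / d2 = 2.34725 / 2.847 = 0.82446435
Cp = (USL - LSL)/(6*sigma) = (109.7 - 101.6)/(6*0.82446435) = 1.6374
Cpu = (109.7 - 105.05)/(3*0.82446435) = 1.8800
Cpl = (105.05 - 101.6)/(3*0.82446435) = 1.3948
Cpk = min(Cpu, Cpl) = 1.3948

1.3948


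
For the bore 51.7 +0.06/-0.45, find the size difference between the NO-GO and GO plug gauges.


GO = nominal - lower_tol (smallest hole = maximum material condition)
GO = 51.7 - 0.45 = 51.25
NO-GO = nominal + upper_tol (largest hole = least material condition)
NO-GO = 51.7 + 0.06 = 51.76
spread = NO-GO - GO = 51.76 - 51.25 = 0.5100

0.5100


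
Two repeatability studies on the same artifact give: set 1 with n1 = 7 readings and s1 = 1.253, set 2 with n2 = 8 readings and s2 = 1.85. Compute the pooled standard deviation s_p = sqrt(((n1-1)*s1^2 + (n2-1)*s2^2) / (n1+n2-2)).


s_p = sqrt(((n1-1)*s1^2 + (n2-1)*s2^2) / (n1+n2-2))
numerator = (7-1)*1.253^2 + (8-1)*1.85^2 = 9.420054 + 23.9575 = 33.377554
denominator = 7 + 8 - 2 = 13
s_p^2 = 33.377554 / 13 = 2.5675042
s_p = sqrt(2.5675042) = 1.6023

1.6023


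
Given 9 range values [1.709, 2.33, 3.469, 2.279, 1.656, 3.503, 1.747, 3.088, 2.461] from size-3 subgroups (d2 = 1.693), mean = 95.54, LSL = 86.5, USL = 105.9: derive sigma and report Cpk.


R_bar = (1.709 + 2.33 + 3.469 + 2.279 + 1.656 + 3.503 + 1.747 + 3.088 + 2.461) / 9 = 2.4713333
sigma = R_bar / d2 = 2.4713333 / 1.693 = 1.4597361
Cp = (USL - LSL)/(6*sigma) = (105.9 - 86.5)/(6*1.4597361) = 2.2150
Cpu = (105.9 - 95.54)/(3*1.4597361) = 2.3657
Cpl = (95.54 - 86.5)/(3*1.4597361) = 2.0643
Cpk = min(Cpu, Cpl) = 2.0643

2.0643


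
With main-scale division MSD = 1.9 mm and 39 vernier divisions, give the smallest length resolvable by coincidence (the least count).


LC = MSD / n_div
= 1.9 / 39
= 0.0487

0.0487


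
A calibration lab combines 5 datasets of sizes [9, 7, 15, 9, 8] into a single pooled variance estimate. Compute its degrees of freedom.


nu = sum_i (n_i - 1)
nu = ((9 - 1) + (7 - 1) + (15 - 1) + (9 - 1) + (8 - 1))
nu = 8 + 6 + 14 + 8 + 7
nu = 43

43


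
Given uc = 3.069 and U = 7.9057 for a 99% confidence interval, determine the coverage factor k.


k = U / uc
k = 7.9057 / 3.069
k = 2.576

2.576


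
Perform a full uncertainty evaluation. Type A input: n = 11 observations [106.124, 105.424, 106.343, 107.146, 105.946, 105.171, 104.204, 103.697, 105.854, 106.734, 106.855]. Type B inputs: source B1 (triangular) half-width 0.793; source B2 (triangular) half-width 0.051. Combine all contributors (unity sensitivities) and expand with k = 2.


mean = (106.124 + 105.424 + 106.343 + 107.146 + 105.946 + 105.171 + 104.204 + 103.697 + 105.854 + 106.734 + 106.855) / 11 = 105.7725455
s = sqrt(sum((x - mean)^2)/(n-1)) = 1.0825759
u_A = s / sqrt(n) = 1.0825759 / sqrt(11) = 0.32640892
u_B1 = 0.793 / sqrt(6) = 0.32374089
u_B2 = 0.051 / sqrt(6) = 0.020820663
uc = sqrt(0.32640892^2 + 0.32374089^2 + 0.020820663^2) = 0.46020044
U = k * uc = 2 * 0.46020044
U = 0.9204

0.9204


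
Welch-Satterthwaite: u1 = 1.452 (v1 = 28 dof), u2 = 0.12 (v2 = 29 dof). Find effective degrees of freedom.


uc = sqrt(u1^2 + u2^2) = sqrt(1.452^2 + 0.12^2) = 1.4569502
v_eff = uc^4 / (u1^4/v1 + u2^4/v2)
= 1.4569502^4 / (1.452^4/28 + 0.12^4/29)
= 4.5058718 / 0.15875521
v_eff = 28.3825

28.3825


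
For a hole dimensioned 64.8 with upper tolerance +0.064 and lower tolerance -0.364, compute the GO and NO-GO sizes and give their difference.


GO = nominal - lower_tol (smallest hole = maximum material condition)
GO = 64.8 - 0.364 = 64.436
NO-GO = nominal + upper_tol (largest hole = least material condition)
NO-GO = 64.8 + 0.064 = 64.864
spread = NO-GO - GO = 64.864 - 64.436 = 0.4280

0.4280


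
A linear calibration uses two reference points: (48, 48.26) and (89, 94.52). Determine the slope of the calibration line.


slope = (y2 - y1) / (x2 - x1)
= (94.52 - 48.26) / (89 - 48)
= 46.2600 / 41
= 1.1283

1.1283


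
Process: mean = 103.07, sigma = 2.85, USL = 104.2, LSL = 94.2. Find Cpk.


Cpu = (USL - mean) / (3*sigma) = (104.2 - 103.07) / (3*2.85) = 0.1322
Cpl = (mean - LSL) / (3*sigma) = (103.07 - 94.2) / (3*2.85) = 1.0374
Cpk = min(Cpu, Cpl) = 0.1322

0.1322


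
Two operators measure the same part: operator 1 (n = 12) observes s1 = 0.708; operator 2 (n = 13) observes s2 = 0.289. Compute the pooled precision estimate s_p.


s_p = sqrt(((n1-1)*s1^2 + (n2-1)*s2^2) / (n1+n2-2))
numerator = (12-1)*0.708^2 + (13-1)*0.289^2 = 5.513904 + 1.002252 = 6.516156
denominator = 12 + 13 - 2 = 23
s_p^2 = 6.516156 / 23 = 0.28331113
s_p = sqrt(0.28331113) = 0.5323

0.5323


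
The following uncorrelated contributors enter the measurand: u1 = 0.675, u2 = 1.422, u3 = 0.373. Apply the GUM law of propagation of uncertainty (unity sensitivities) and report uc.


uc = sqrt(0.675^2 + 1.422^2 + 0.373^2)
uc = sqrt(2.616838)
uc = 1.6177

1.6177


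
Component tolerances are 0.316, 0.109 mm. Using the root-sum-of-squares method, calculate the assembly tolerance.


RSS = sqrt(0.316^2 + 0.109^2)
= sqrt(0.111737)
= 0.3343

0.3343


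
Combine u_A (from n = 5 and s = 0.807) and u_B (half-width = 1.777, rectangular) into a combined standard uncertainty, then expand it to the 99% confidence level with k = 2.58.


u_A = s / sqrt(n) = 0.807 / sqrt(5) = 0.36090137
u_B = half_width / sqrt(3) = 1.777 / sqrt(3) = 1.0259514
uc = sqrt(u_A^2 + u_B^2) = sqrt(0.36090137^2 + 1.0259514^2) = 1.0875781
U = k * uc = 2.58 * 1.0875781
U = 2.8060

2.8060


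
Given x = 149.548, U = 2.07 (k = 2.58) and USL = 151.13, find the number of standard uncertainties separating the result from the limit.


u = U / k = 2.07 / 2.58 = 0.80232558
margin = |USL - x| = |151.13 - 149.548| = 1.582
z = margin / u = 1.582 / 0.80232558
z = 1.9718

1.9718


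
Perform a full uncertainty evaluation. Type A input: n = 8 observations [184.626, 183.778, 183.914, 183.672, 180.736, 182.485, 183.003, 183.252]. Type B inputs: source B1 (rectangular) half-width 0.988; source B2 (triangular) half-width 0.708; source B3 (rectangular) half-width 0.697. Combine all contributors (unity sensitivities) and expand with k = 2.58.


mean = (184.626 + 183.778 + 183.914 + 183.672 + 180.736 + 182.485 + 183.003 + 183.252) / 8 = 183.18325
s = sqrt(sum((x - mean)^2)/(n-1)) = 1.1784936
u_A = s / sqrt(n) = 1.1784936 / sqrt(8) = 0.41666041
u_B1 = 0.988 / sqrt(3) = 0.57042207
u_B2 = 0.708 / sqrt(6) = 0.28903979
u_B3 = 0.697 / sqrt(3) = 0.40241314
uc = sqrt(0.41666041^2 + 0.57042207^2 + 0.28903979^2 + 0.40241314^2) = 0.86282534
U = k * uc = 2.58 * 0.86282534
U = 2.2261

2.2261


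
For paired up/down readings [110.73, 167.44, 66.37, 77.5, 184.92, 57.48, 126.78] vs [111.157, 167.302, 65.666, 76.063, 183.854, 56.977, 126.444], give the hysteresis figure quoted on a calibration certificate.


|110.73 - 111.157| = 0.4270
|167.44 - 167.302| = 0.1380
|66.37 - 65.666| = 0.7040
|77.5 - 76.063| = 1.4370
|184.92 - 183.854| = 1.0660
|57.48 - 56.977| = 0.5030
|126.78 - 126.444| = 0.3360
hysteresis = max(diffs) = 1.4370

1.4370


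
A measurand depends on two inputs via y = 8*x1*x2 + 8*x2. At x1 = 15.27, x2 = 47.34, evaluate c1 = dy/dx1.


y = 8*x1*x2 + 8*x2
dy/dx1 = 8*x2
Evaluate at x2 = 47.34: c1 = 8 * 47.34
c1 = 378.7200

378.7200


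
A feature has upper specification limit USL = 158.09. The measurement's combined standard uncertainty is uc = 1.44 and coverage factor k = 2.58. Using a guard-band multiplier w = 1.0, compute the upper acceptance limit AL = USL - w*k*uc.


U = k * uc = 2.58 * 1.44 = 3.7152
guard band g = w * U = 1.0 * 3.7152 = 3.7152
AL = USL - g = 158.09 - 3.7152
AL = 154.3748

154.3748


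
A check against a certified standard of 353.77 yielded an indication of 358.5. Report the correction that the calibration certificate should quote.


Correction = standard - reading
= 353.77 - 358.5
= -4.7300

-4.7300


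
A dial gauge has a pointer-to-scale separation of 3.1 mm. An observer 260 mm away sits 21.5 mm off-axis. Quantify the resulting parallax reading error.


error = h * offset / d
= 3.1 * 21.5 / 260
= 0.2563

0.2563


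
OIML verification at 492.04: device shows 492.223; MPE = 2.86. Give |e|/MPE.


e = indication - reference = 492.223 - 492.04 = 0.1830
|e| = 0.1830
ratio = |e| / MPE = 0.1830 / 2.86
ratio = 0.0640

0.0640


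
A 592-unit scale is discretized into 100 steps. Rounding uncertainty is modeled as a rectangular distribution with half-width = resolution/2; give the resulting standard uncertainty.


resolution = range / divisions
resolution = 592 / 100 = 5.92
u_res = resolution / (2*sqrt(3))
u_res = 5.92 / 3.4641016
u_res = 1.7090

1.7090


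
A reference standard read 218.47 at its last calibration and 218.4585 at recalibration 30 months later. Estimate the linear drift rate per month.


rate = (v2 - v1) / months
= (218.4585 - 218.47) / 30
= -0.0115 / 30
= -3.8333e-04

-3.8333e-04


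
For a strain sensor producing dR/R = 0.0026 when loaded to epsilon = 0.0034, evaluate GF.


GF = (dR/R) / epsilon
= 0.0026 / 0.0034
= 0.7647

0.7647


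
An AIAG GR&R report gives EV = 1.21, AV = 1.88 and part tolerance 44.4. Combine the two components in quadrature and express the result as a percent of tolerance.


GRR = sqrt(EV^2 + AV^2) = sqrt(1.21^2 + 1.88^2) = 2.2357325
%GRR = GRR / tol * 100 = 2.2357325 / 44.4 * 100
%GRR = 5.0354

5.0354


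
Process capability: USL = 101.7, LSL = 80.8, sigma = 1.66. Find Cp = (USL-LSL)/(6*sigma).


Cp = (USL - LSL) / (6 * sigma)
= (101.7 - 80.8) / (6 * 1.66)
= 20.9000 / 9.9600
= 2.0984

2.0984


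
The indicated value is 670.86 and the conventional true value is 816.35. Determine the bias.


Systematic error = measured - true
= 670.86 - 816.35
= -145.4900

-145.4900


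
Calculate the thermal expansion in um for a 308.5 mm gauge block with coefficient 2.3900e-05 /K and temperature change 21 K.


dL = L * alpha * dT
= 308.5 * 2.3900e-05 * 21
= 0.1548362 mm
dL_um = 0.1548362 * 1000 = 154.8362 um

154.8362


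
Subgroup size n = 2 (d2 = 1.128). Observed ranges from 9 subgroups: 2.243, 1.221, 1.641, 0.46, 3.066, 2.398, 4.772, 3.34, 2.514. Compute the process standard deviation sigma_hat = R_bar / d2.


R_bar = (2.243 + 1.221 + 1.641 + 0.46 + 3.066 + 2.398 + 4.772 + 3.34 + 2.514) / 9
R_bar = 21.655 / 9 = 2.4061111
sigma_hat = R_bar / d2 = 2.4061111 / 1.128 = 2.1331

2.1331


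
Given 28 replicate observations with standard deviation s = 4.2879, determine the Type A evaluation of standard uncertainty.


u_A = s / sqrt(n)
u_A = 4.2879 / sqrt(28)
u_A = 4.2879 / 5.2915026
u_A = 0.8103

0.8103


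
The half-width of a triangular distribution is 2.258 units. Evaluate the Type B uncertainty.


u_B = half_width / sqrt(6)
u_B = 2.258 / 2.4494897
u_B = 0.9218

0.9218


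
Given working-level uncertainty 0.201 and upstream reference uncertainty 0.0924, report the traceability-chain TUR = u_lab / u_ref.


TUR = u_lab / u_ref
= 0.201 / 0.0924
= 2.1753

2.1753


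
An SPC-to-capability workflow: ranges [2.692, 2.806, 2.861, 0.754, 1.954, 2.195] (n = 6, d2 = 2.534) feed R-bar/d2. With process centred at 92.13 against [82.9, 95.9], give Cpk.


R_bar = (2.692 + 2.806 + 2.861 + 0.754 + 1.954 + 2.195) / 6 = 2.2103333
sigma = R_bar / d2 = 2.2103333 / 2.534 = 0.87227044
Cp = (USL - LSL)/(6*sigma) = (95.9 - 82.9)/(6*0.87227044) = 2.4839
Cpu = (95.9 - 92.13)/(3*0.87227044) = 1.4407
Cpl = (92.13 - 82.9)/(3*0.87227044) = 3.5272
Cpk = min(Cpu, Cpl) = 1.4407

1.4407


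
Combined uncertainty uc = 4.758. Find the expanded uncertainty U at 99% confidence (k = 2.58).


U = k * uc
U = 2.58 * 4.758
U = 12.2756

12.2756


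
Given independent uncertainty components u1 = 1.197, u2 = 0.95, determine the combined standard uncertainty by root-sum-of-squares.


uc = sqrt(1.197^2 + 0.95^2)
uc = sqrt(2.335309)
uc = 1.5282

1.5282


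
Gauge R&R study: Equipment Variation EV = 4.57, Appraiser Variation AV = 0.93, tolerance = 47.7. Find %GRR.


GRR = sqrt(EV^2 + AV^2) = sqrt(4.57^2 + 0.93^2) = 4.6636681
%GRR = GRR / tol * 100 = 4.6636681 / 47.7 * 100
%GRR = 9.7771

9.7771


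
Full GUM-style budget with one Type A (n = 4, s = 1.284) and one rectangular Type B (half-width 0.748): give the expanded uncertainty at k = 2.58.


u_A = s / sqrt(n) = 1.284 / sqrt(4) = 0.642
u_B = half_width / sqrt(3) = 0.748 / sqrt(3) = 0.431858
uc = sqrt(u_A^2 + u_B^2) = sqrt(0.642^2 + 0.431858^2) = 0.77373467
U = k * uc = 2.58 * 0.77373467
U = 1.9962

1.9962


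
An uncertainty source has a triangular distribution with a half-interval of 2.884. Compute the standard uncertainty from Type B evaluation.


u_B = half_width / sqrt(6)
u_B = 2.884 / 2.4494897
u_B = 1.1774

1.1774


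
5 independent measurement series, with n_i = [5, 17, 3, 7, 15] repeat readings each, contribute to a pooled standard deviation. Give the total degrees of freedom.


nu = sum_i (n_i - 1)
nu = ((5 - 1) + (17 - 1) + (3 - 1) + (7 - 1) + (15 - 1))
nu = 4 + 16 + 2 + 6 + 14
nu = 42

42


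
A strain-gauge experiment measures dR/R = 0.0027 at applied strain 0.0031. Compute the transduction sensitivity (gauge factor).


GF = (dR/R) / epsilon
= 0.0027 / 0.0031
= 0.8710

0.8710
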